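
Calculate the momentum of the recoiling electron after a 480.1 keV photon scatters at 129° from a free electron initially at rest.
3.2993e-22 kg·m/s

The electron is initially at rest, so by conservation of momentum:
p⃗_e = p⃗₀ − p⃗'  (incident photon momentum minus scattered photon momentum)

Photon momentum magnitudes (p = h/λ = E/c):
λ₀ = hc/E₀ = 2.5825 pm → p₀ = h/λ₀ = 2.5658e-22 kg·m/s
Δλ = λ_C(1 − cos 129°) = 3.9532 pm
λ' = 6.5357 pm → p' = h/λ' = 1.0138e-22 kg·m/s

The scattered photon makes angle θ = 129° with the incident direction, so by the law of cosines:
|p⃗_e|² = p₀² + p'² − 2p₀p'cos θ
|p⃗_e|² = (2.5658e-22)² + (1.0138e-22)² − 2·2.5658e-22·1.0138e-22·cos(129°)
|p⃗_e| = 3.2993e-22 kg·m/s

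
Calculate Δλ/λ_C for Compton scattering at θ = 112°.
1.3746 λ_C

The Compton shift formula is:
Δλ = λ_C(1 - cos θ)

Dividing both sides by λ_C:
Δλ/λ_C = 1 - cos θ

For θ = 112°:
Δλ/λ_C = 1 - cos(112°)
Δλ/λ_C = 1 - -0.3746
Δλ/λ_C = 1.3746

This means the shift is 1.3746 × λ_C = 3.3352 pm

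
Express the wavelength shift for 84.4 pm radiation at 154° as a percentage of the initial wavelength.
5.4586%

Calculate the Compton shift:
Δλ = λ_C(1 - cos(154°))
Δλ = 2.4263 × (1 - cos(154°))
Δλ = 2.4263 × 1.8988
Δλ = 4.6071 pm

Percentage change:
(Δλ/λ₀) × 100 = (4.6071/84.4) × 100
= 5.4586%

(Intermediate values are shown rounded; full precision is carried through to the final answer.)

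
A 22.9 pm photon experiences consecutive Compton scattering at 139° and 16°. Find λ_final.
27.2515 pm

Apply Compton shift twice:

First scattering at θ₁ = 139°:
Δλ₁ = λ_C(1 - cos(139°))
Δλ₁ = 2.4263 × 1.7547
Δλ₁ = 4.2575 pm

After first scattering:
λ₁ = 22.9 + 4.2575 = 27.1575 pm

Second scattering at θ₂ = 16°:
Δλ₂ = λ_C(1 - cos(16°))
Δλ₂ = 2.4263 × 0.0387
Δλ₂ = 0.0940 pm

Final wavelength:
λ₂ = 27.1575 + 0.0940 = 27.2515 pm

Total shift: Δλ_total = 4.2575 + 0.0940 = 4.3515 pm

(Intermediate values are shown rounded; full precision is carried through to the final answer.)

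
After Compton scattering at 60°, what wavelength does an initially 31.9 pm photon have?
33.1132 pm

Using the Compton formula: λ' = λ + λ_C(1 − cos θ)

For θ = 60°, cos θ = 1/2 (exact) = 0.5000, so:
1 − cos 60° = 1 − (1/2) = 0.5000

Δλ = λ_C × 0.5000 = 2.4263 × 0.5000 = 1.2132 pm

λ' = 31.9 + 1.2132 = 33.1132 pm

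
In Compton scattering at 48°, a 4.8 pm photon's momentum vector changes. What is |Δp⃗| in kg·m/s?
1.0580e-22 kg·m/s

Photon momentum magnitude is p = h/λ.

Initial momentum:
p₀ = h/λ = 6.6261e-34/4.8000e-12 = 1.3804e-22 kg·m/s

After scattering:
λ' = λ + Δλ = 4.8 + 0.8028 = 5.6028 pm
p' = h/λ' = 6.6261e-34/5.6028e-12 = 1.1826e-22 kg·m/s

Momentum is a vector; the scattered photon's direction makes angle θ = 48° with the incident direction. The magnitude of the vector change Δp⃗ = p⃗₀ − p⃗' is found from the law of cosines:
|Δp⃗|² = p₀² + p'² − 2p₀p'cos θ
|Δp⃗|² = (1.3804e-22)² + (1.1826e-22)² − 2·1.3804e-22·1.1826e-22·cos(48°)
|Δp⃗| = 1.0580e-22 kg·m/s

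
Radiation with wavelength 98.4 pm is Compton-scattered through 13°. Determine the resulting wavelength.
98.4622 pm

Using the Compton scattering formula:
λ' = λ + Δλ = λ + λ_C(1 - cos θ)

Given:
- Initial wavelength λ = 98.4 pm
- Scattering angle θ = 13°
- Compton wavelength λ_C ≈ 2.4263 pm

Calculate the shift:
Δλ = 2.4263 × (1 - cos(13°))
Δλ = 2.4263 × 0.0256
Δλ = 0.0622 pm

Final wavelength:
λ' = 98.4 + 0.0622 = 98.4622 pm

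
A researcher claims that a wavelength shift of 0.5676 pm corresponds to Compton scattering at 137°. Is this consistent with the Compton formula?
No, inconsistent

Calculate the expected shift for θ = 137°:

Δλ_expected = λ_C(1 - cos(137°))
Δλ_expected = 2.4263 × (1 - cos(137°))
Δλ_expected = 2.4263 × 1.7314
Δλ_expected = 4.2008 pm

Given shift: 0.5676 pm
Expected shift: 4.2008 pm
Difference: 3.6332 pm

The values do not match. The given shift corresponds to θ ≈ 40.0°, not 137°.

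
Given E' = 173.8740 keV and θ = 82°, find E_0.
245.8999 keV

Convert final energy to wavelength (hc ≈ 1239.842 keV·pm):
λ' = hc/E' = 1239.842 / 173.8740 = 7.1307 pm

Calculate the Compton shift:
Δλ = λ_C(1 - cos(82°))
Δλ = 2.4263 × (1 - cos(82°))
Δλ = 2.0886 pm

Initial wavelength:
λ = λ' - Δλ = 7.1307 - 2.0886 = 5.0421 pm

Initial energy:
E = hc/λ = 1239.842 / 5.0421 = 245.8999 keV

(Intermediate values are shown rounded; full precision is carried through to the final answer.)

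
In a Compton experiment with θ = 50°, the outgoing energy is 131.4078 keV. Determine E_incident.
144.7000 keV

Convert final energy to wavelength (hc ≈ 1239.842 keV·pm):
λ' = hc/E' = 1239.842 / 131.4078 = 9.4351 pm

Calculate the Compton shift:
Δλ = λ_C(1 - cos(50°))
Δλ = 2.4263 × (1 - cos(50°))
Δλ = 0.8667 pm

Initial wavelength:
λ = λ' - Δλ = 9.4351 - 0.8667 = 8.5684 pm

Initial energy:
E = hc/λ = 1239.842 / 8.5684 = 144.7000 keV

(Intermediate values are shown rounded; full precision is carried through to the final answer.)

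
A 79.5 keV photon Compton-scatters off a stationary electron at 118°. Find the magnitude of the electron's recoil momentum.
6.6186e-23 kg·m/s

The electron is initially at rest, so by conservation of momentum:
p⃗_e = p⃗₀ − p⃗'  (incident photon momentum minus scattered photon momentum)

Photon momentum magnitudes (p = h/λ = E/c):
λ₀ = hc/E₀ = 15.5955 pm → p₀ = h/λ₀ = 4.2487e-23 kg·m/s
Δλ = λ_C(1 − cos 118°) = 3.5654 pm
λ' = 19.1609 pm → p' = h/λ' = 3.4581e-23 kg·m/s

The scattered photon makes angle θ = 118° with the incident direction, so by the law of cosines:
|p⃗_e|² = p₀² + p'² − 2p₀p'cos θ
|p⃗_e|² = (4.2487e-23)² + (3.4581e-23)² − 2·4.2487e-23·3.4581e-23·cos(118°)
|p⃗_e| = 6.6186e-23 kg·m/s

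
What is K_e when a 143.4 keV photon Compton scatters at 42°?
9.6414 keV

By energy conservation: K_e = E_initial - E_final

First find the scattered photon energy:
Initial wavelength: λ = hc/E = 8.6460 pm
Compton shift: Δλ = λ_C(1 - cos(42°)) = 0.6232 pm
Final wavelength: λ' = 8.6460 + 0.6232 = 9.2692 pm
Final photon energy: E' = hc/λ' = 133.7586 keV

Electron kinetic energy:
K_e = E - E' = 143.4000 - 133.7586 = 9.6414 keV

(Intermediate values are shown rounded; full precision is carried through to the final answer.)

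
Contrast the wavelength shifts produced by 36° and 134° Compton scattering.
134° produces the larger shift by a factor of 8.873

Calculate both shifts using Δλ = λ_C(1 - cos θ):

For θ₁ = 36°:
Δλ₁ = 2.4263 × (1 - cos(36°))
Δλ₁ = 2.4263 × 0.1910
Δλ₁ = 0.4634 pm

For θ₂ = 134°:
Δλ₂ = 2.4263 × (1 - cos(134°))
Δλ₂ = 2.4263 × 1.6947
Δλ₂ = 4.1118 pm

The 134° angle produces the larger shift.
Ratio: 4.1118/0.4634 = 8.873

(Intermediate values are shown rounded; full precision is carried through to the final answer.)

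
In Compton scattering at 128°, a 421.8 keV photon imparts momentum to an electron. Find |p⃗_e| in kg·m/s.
2.9489e-22 kg·m/s

The electron is initially at rest, so by conservation of momentum:
p⃗_e = p⃗₀ − p⃗'  (incident photon momentum minus scattered photon momentum)

Photon momentum magnitudes (p = h/λ = E/c):
λ₀ = hc/E₀ = 2.9394 pm → p₀ = h/λ₀ = 2.2542e-22 kg·m/s
Δλ = λ_C(1 − cos 128°) = 3.9201 pm
λ' = 6.8595 pm → p' = h/λ' = 9.6597e-23 kg·m/s

The scattered photon makes angle θ = 128° with the incident direction, so by the law of cosines:
|p⃗_e|² = p₀² + p'² − 2p₀p'cos θ
|p⃗_e|² = (2.2542e-22)² + (9.6597e-23)² − 2·2.2542e-22·9.6597e-23·cos(128°)
|p⃗_e| = 2.9489e-22 kg·m/s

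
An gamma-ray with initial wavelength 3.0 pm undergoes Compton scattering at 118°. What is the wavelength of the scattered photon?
6.5654 pm

Using the Compton scattering formula:
λ' = λ + Δλ = λ + λ_C(1 - cos θ)

Given:
- Initial wavelength λ = 3.0 pm
- Scattering angle θ = 118°
- Compton wavelength λ_C ≈ 2.4263 pm

Calculate the shift:
Δλ = 2.4263 × (1 - cos(118°))
Δλ = 2.4263 × 1.4695
Δλ = 3.5654 pm

Final wavelength:
λ' = 3.0 + 3.5654 = 6.5654 pm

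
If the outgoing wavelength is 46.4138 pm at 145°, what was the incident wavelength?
42.0000 pm

From λ' = λ + Δλ, we have λ = λ' - Δλ

First calculate the Compton shift:
Δλ = λ_C(1 - cos θ)
Δλ = 2.4263 × (1 - cos(145°))
Δλ = 2.4263 × 1.8192
Δλ = 4.4138 pm

Initial wavelength:
λ = λ' - Δλ
λ = 46.4138 - 4.4138
λ = 42.0000 pm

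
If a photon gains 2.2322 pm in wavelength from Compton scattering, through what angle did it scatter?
85.41°

From the Compton formula Δλ = λ_C(1 - cos θ), we can solve for θ:

cos θ = 1 - Δλ/λ_C

Given:
- Δλ = 2.2322 pm
- λ_C = h/(m_e·c) ≈ 2.42631024 pm

cos θ = 1 - 2.2322/2.42631024
cos θ = 1 - 0.919998
cos θ = 0.080002

θ = arccos(0.080002)
θ = 85.41°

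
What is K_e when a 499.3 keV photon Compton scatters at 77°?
215.1717 keV

By energy conservation: K_e = E_initial - E_final

First find the scattered photon energy:
Initial wavelength: λ = hc/E = 2.4832 pm
Compton shift: Δλ = λ_C(1 - cos(77°)) = 1.8805 pm
Final wavelength: λ' = 2.4832 + 1.8805 = 4.3637 pm
Final photon energy: E' = hc/λ' = 284.1283 keV

Electron kinetic energy:
K_e = E - E' = 499.3000 - 284.1283 = 215.1717 keV

(Intermediate values are shown rounded; full precision is carried through to the final answer.)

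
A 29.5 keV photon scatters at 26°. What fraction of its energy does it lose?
0.0058 (or 0.58%)

Calculate initial and final photon energies:

Initial: E₀ = 29.5 keV → λ₀ = 42.0285 pm
Compton shift: Δλ = 0.2456 pm
Final wavelength: λ' = 42.2741 pm
Final energy: E' = 29.3286 keV

Fractional energy loss:
(E₀ - E')/E₀ = (29.5000 - 29.3286)/29.5000
= 0.1714/29.5000
= 0.0058
= 0.58%

(Intermediate values are shown rounded; full precision is carried through to the final answer.)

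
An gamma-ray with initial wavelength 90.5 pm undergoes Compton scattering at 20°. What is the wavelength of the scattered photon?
90.6463 pm

Using the Compton scattering formula:
λ' = λ + Δλ = λ + λ_C(1 - cos θ)

Given:
- Initial wavelength λ = 90.5 pm
- Scattering angle θ = 20°
- Compton wavelength λ_C ≈ 2.4263 pm

Calculate the shift:
Δλ = 2.4263 × (1 - cos(20°))
Δλ = 2.4263 × 0.0603
Δλ = 0.1463 pm

Final wavelength:
λ' = 90.5 + 0.1463 = 90.6463 pm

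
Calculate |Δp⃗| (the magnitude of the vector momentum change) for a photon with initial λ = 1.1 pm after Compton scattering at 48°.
4.5099e-22 kg·m/s

Photon momentum magnitude is p = h/λ.

Initial momentum:
p₀ = h/λ = 6.6261e-34/1.1000e-12 = 6.0237e-22 kg·m/s

After scattering:
λ' = λ + Δλ = 1.1 + 0.8028 = 1.9028 pm
p' = h/λ' = 6.6261e-34/1.9028e-12 = 3.4823e-22 kg·m/s

Momentum is a vector; the scattered photon's direction makes angle θ = 48° with the incident direction. The magnitude of the vector change Δp⃗ = p⃗₀ − p⃗' is found from the law of cosines:
|Δp⃗|² = p₀² + p'² − 2p₀p'cos θ
|Δp⃗|² = (6.0237e-22)² + (3.4823e-22)² − 2·6.0237e-22·3.4823e-22·cos(48°)
|Δp⃗| = 4.5099e-22 kg·m/s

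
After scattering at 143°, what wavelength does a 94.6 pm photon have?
98.9640 pm

Using the Compton scattering formula:
λ' = λ + Δλ = λ + λ_C(1 - cos θ)

Given:
- Initial wavelength λ = 94.6 pm
- Scattering angle θ = 143°
- Compton wavelength λ_C ≈ 2.4263 pm

Calculate the shift:
Δλ = 2.4263 × (1 - cos(143°))
Δλ = 2.4263 × 1.7986
Δλ = 4.3640 pm

Final wavelength:
λ' = 94.6 + 4.3640 = 98.9640 pm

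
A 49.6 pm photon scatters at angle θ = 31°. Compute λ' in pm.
49.9466 pm

Using the Compton scattering formula:
λ' = λ + Δλ = λ + λ_C(1 - cos θ)

Given:
- Initial wavelength λ = 49.6 pm
- Scattering angle θ = 31°
- Compton wavelength λ_C ≈ 2.4263 pm

Calculate the shift:
Δλ = 2.4263 × (1 - cos(31°))
Δλ = 2.4263 × 0.1428
Δλ = 0.3466 pm

Final wavelength:
λ' = 49.6 + 0.3466 = 49.9466 pm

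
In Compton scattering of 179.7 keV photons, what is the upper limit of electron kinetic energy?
74.2007 keV

Maximum energy transfer occurs at θ = 180° (backscattering).

Initial photon: E₀ = 179.7 keV → λ₀ = 6.8995 pm

Maximum Compton shift (at 180°):
Δλ_max = 2λ_C = 2 × 2.4263 = 4.8526 pm

Final wavelength:
λ' = 6.8995 + 4.8526 = 11.7521 pm

Minimum photon energy (maximum energy to electron):
E'_min = hc/λ' = 105.4993 keV

Maximum electron kinetic energy:
K_max = E₀ - E'_min = 179.7000 - 105.4993 = 74.2007 keV

(Intermediate values are shown rounded; full precision is carried through to the final answer.)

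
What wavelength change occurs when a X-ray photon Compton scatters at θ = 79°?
1.9633 pm

Using the Compton scattering formula:
Δλ = λ_C(1 - cos θ)

where λ_C = h/(m_e·c) ≈ 2.4263 pm is the Compton wavelength of an electron.

For θ = 79°:
cos(79°) = 0.1908
1 - cos(79°) = 0.8092

Δλ = 2.4263 × 0.8092
Δλ = 1.9633 pm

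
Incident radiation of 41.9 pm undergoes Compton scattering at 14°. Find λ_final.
41.9721 pm

Using the Compton scattering formula:
λ' = λ + Δλ = λ + λ_C(1 - cos θ)

Given:
- Initial wavelength λ = 41.9 pm
- Scattering angle θ = 14°
- Compton wavelength λ_C ≈ 2.4263 pm

Calculate the shift:
Δλ = 2.4263 × (1 - cos(14°))
Δλ = 2.4263 × 0.0297
Δλ = 0.0721 pm

Final wavelength:
λ' = 41.9 + 0.0721 = 41.9721 pm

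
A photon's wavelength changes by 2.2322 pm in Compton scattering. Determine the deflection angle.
85.41°

From the Compton formula Δλ = λ_C(1 - cos θ), we can solve for θ:

cos θ = 1 - Δλ/λ_C

Given:
- Δλ = 2.2322 pm
- λ_C = h/(m_e·c) ≈ 2.42631024 pm

cos θ = 1 - 2.2322/2.42631024
cos θ = 1 - 0.919998
cos θ = 0.080002

θ = arccos(0.080002)
θ = 85.41°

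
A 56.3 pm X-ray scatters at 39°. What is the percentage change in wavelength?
0.9604%

Calculate the Compton shift:
Δλ = λ_C(1 - cos(39°))
Δλ = 2.4263 × (1 - cos(39°))
Δλ = 2.4263 × 0.2229
Δλ = 0.5407 pm

Percentage change:
(Δλ/λ₀) × 100 = (0.5407/56.3) × 100
= 0.9604%

(Intermediate values are shown rounded; full precision is carried through to the final answer.)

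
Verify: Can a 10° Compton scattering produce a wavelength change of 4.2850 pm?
No, inconsistent

Calculate the expected shift for θ = 10°:

Δλ_expected = λ_C(1 - cos(10°))
Δλ_expected = 2.4263 × (1 - cos(10°))
Δλ_expected = 2.4263 × 0.0152
Δλ_expected = 0.0369 pm

Given shift: 4.2850 pm
Expected shift: 0.0369 pm
Difference: 4.2481 pm

The values do not match. The given shift corresponds to θ ≈ 140.0°, not 10°.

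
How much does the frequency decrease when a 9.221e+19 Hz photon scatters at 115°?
4.748e+19 Hz (decrease)

Convert frequency to wavelength (c = 299792458 m/s):
λ₀ = c/f₀ = 299792458/9.221e+19 = 3.2511925e-12 m = 3.2512 pm

Calculate Compton shift:
Δλ = λ_C(1 - cos(115°)) = 3.4517 pm

Final wavelength:
λ' = λ₀ + Δλ = 3.2512 + 3.4517 = 6.7029 pm

Final frequency:
f' = c/λ' = 299792458/6.7029057e-12 = 4.4725746e+19 Hz

Frequency shift (decrease):
Δf = f₀ - f' = 9.221e+19 - 4.4725746e+19 = 4.748e+19 Hz

(Intermediate values are shown rounded; full precision is carried through to the final answer.)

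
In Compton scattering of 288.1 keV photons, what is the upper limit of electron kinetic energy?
152.6889 keV

Maximum energy transfer occurs at θ = 180° (backscattering).

Initial photon: E₀ = 288.1 keV → λ₀ = 4.3035 pm

Maximum Compton shift (at 180°):
Δλ_max = 2λ_C = 2 × 2.4263 = 4.8526 pm

Final wavelength:
λ' = 4.3035 + 4.8526 = 9.1561 pm

Minimum photon energy (maximum energy to electron):
E'_min = hc/λ' = 135.4111 keV

Maximum electron kinetic energy:
K_max = E₀ - E'_min = 288.1000 - 135.4111 = 152.6889 keV

(Intermediate values are shown rounded; full precision is carried through to the final answer.)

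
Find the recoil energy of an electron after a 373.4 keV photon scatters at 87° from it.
152.7773 keV

By energy conservation: K_e = E_initial - E_final

First find the scattered photon energy:
Initial wavelength: λ = hc/E = 3.3204 pm
Compton shift: Δλ = λ_C(1 - cos(87°)) = 2.2993 pm
Final wavelength: λ' = 3.3204 + 2.2993 = 5.6197 pm
Final photon energy: E' = hc/λ' = 220.6227 keV

Electron kinetic energy:
K_e = E - E' = 373.4000 - 220.6227 = 152.7773 keV

(Intermediate values are shown rounded; full precision is carried through to the final answer.)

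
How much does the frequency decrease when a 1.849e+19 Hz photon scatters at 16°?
1.066e+17 Hz (decrease)

Convert frequency to wavelength (c = 299792458 m/s):
λ₀ = c/f₀ = 299792458/1.849e+19 = 1.6213762e-11 m = 16.2138 pm

Calculate Compton shift:
Δλ = λ_C(1 - cos(16°)) = 0.0940 pm

Final wavelength:
λ' = λ₀ + Δλ = 16.2138 + 0.0940 = 16.3078 pm

Final frequency:
f' = c/λ' = 299792458/1.6307753e-11 = 1.8383431e+19 Hz

Frequency shift (decrease):
Δf = f₀ - f' = 1.849e+19 - 1.8383431e+19 = 1.066e+17 Hz

(Intermediate values are shown rounded; full precision is carried through to the final answer.)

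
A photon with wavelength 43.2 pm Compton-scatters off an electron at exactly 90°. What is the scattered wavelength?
45.6263 pm

Using the Compton formula: λ' = λ + λ_C(1 − cos θ)

For θ = 90°, cos θ = 0 (exact) = 0.0000, so:
1 − cos 90° = 1 − (0) = 1.0000

Δλ = λ_C × 1.0000 = 2.4263 × 1.0000 = 2.4263 pm

λ' = 43.2 + 2.4263 = 45.6263 pm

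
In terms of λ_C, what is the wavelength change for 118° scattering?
1.4695 λ_C

The Compton shift formula is:
Δλ = λ_C(1 - cos θ)

Dividing both sides by λ_C:
Δλ/λ_C = 1 - cos θ

For θ = 118°:
Δλ/λ_C = 1 - cos(118°)
Δλ/λ_C = 1 - -0.4695
Δλ/λ_C = 1.4695

This means the shift is 1.4695 × λ_C = 3.5654 pm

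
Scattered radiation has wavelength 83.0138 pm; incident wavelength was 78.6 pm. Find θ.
145.00°

First find the wavelength shift:
Δλ = λ' - λ = 83.0138 - 78.6 = 4.4138 pm

Using Δλ = λ_C(1 - cos θ), with λ_C = h/(m_e·c) ≈ 2.42631024 pm:
cos θ = 1 - Δλ/λ_C
cos θ = 1 - 4.4138/2.42631024
cos θ = -0.819141

θ = arccos(-0.819141)
θ = 145.00°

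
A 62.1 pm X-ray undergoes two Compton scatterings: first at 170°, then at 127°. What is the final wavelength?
70.8023 pm

Apply Compton shift twice:

First scattering at θ₁ = 170°:
Δλ₁ = λ_C(1 - cos(170°))
Δλ₁ = 2.4263 × 1.9848
Δλ₁ = 4.8158 pm

After first scattering:
λ₁ = 62.1 + 4.8158 = 66.9158 pm

Second scattering at θ₂ = 127°:
Δλ₂ = λ_C(1 - cos(127°))
Δλ₂ = 2.4263 × 1.6018
Δλ₂ = 3.8865 pm

Final wavelength:
λ₂ = 66.9158 + 3.8865 = 70.8023 pm

Total shift: Δλ_total = 4.8158 + 3.8865 = 8.7023 pm

(Intermediate values are shown rounded; full precision is carried through to the final answer.)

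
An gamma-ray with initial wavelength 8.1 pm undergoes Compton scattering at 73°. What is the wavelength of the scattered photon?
9.8169 pm

Using the Compton scattering formula:
λ' = λ + Δλ = λ + λ_C(1 - cos θ)

Given:
- Initial wavelength λ = 8.1 pm
- Scattering angle θ = 73°
- Compton wavelength λ_C ≈ 2.4263 pm

Calculate the shift:
Δλ = 2.4263 × (1 - cos(73°))
Δλ = 2.4263 × 0.7076
Δλ = 1.7169 pm

Final wavelength:
λ' = 8.1 + 1.7169 = 9.8169 pm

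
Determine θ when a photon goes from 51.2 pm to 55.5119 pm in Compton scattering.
141.00°

First find the wavelength shift:
Δλ = λ' - λ = 55.5119 - 51.2 = 4.3119 pm

Using Δλ = λ_C(1 - cos θ), with λ_C = h/(m_e·c) ≈ 2.42631024 pm:
cos θ = 1 - Δλ/λ_C
cos θ = 1 - 4.3119/2.42631024
cos θ = -0.777143

θ = arccos(-0.777143)
θ = 141.00°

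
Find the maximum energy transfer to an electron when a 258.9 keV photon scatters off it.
130.3058 keV

Maximum energy transfer occurs at θ = 180° (backscattering).

Initial photon: E₀ = 258.9 keV → λ₀ = 4.7889 pm

Maximum Compton shift (at 180°):
Δλ_max = 2λ_C = 2 × 2.4263 = 4.8526 pm

Final wavelength:
λ' = 4.7889 + 4.8526 = 9.6415 pm

Minimum photon energy (maximum energy to electron):
E'_min = hc/λ' = 128.5942 keV

Maximum electron kinetic energy:
K_max = E₀ - E'_min = 258.9000 - 128.5942 = 130.3058 keV

(Intermediate values are shown rounded; full precision is carried through to the final answer.)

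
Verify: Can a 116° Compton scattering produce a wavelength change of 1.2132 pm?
No, inconsistent

Calculate the expected shift for θ = 116°:

Δλ_expected = λ_C(1 - cos(116°))
Δλ_expected = 2.4263 × (1 - cos(116°))
Δλ_expected = 2.4263 × 1.4384
Δλ_expected = 3.4899 pm

Given shift: 1.2132 pm
Expected shift: 3.4899 pm
Difference: 2.2768 pm

The values do not match. The given shift corresponds to θ ≈ 60.0°, not 116°.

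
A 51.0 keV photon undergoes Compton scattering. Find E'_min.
42.5139 keV (at θ = 180°)

The scattered photon has minimum energy when its wavelength is maximum, i.e., when the Compton shift Δλ = λ_C(1 − cos θ) is maximum. This occurs at θ = 180° (backscattering), giving Δλ_max = 2λ_C = 4.8526 pm.

Initial wavelength: λ₀ = hc/E₀ = 24.3106 pm
Maximum final wavelength: λ'_max = λ₀ + 2λ_C = 24.3106 + 4.8526 = 29.1632 pm
Minimum final energy: E'_min = hc/λ'_max = 42.5139 keV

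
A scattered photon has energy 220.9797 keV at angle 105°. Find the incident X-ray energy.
485.0001 keV

Convert final energy to wavelength (hc ≈ 1239.842 keV·pm):
λ' = hc/E' = 1239.842 / 220.9797 = 5.6107 pm

Calculate the Compton shift:
Δλ = λ_C(1 - cos(105°))
Δλ = 2.4263 × (1 - cos(105°))
Δλ = 3.0543 pm

Initial wavelength:
λ = λ' - Δλ = 5.6107 - 3.0543 = 2.5564 pm

Initial energy:
E = hc/λ = 1239.842 / 2.5564 = 485.0001 keV

(Intermediate values are shown rounded; full precision is carried through to the final answer.)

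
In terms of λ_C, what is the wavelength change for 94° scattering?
1.0698 λ_C

The Compton shift formula is:
Δλ = λ_C(1 - cos θ)

Dividing both sides by λ_C:
Δλ/λ_C = 1 - cos θ

For θ = 94°:
Δλ/λ_C = 1 - cos(94°)
Δλ/λ_C = 1 - -0.0698
Δλ/λ_C = 1.0698

This means the shift is 1.0698 × λ_C = 2.5956 pm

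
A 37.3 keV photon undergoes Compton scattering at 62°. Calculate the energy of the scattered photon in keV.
35.9094 keV

First convert energy to wavelength:
λ = hc/E, with hc ≈ 1239.842 keV·pm (i.e. 1239.842 eV·nm)

For E = 37.3 keV = 37300 eV:
λ = 1239.842 keV·pm / 37.3 keV
λ = 33.2397 pm

Calculate the Compton shift:
Δλ = λ_C(1 - cos(62°)) = 2.4263 × 0.5305
Δλ = 1.2872 pm

Final wavelength:
λ' = 33.2397 + 1.2872 = 34.5270 pm

Final energy:
E' = hc/λ' = 1239.842 / 34.5270 = 35.9094 keV

(Intermediate values are shown rounded; full precision is carried through to the final answer.)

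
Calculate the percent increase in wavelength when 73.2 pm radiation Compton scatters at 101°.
3.9471%

Calculate the Compton shift:
Δλ = λ_C(1 - cos(101°))
Δλ = 2.4263 × (1 - cos(101°))
Δλ = 2.4263 × 1.1908
Δλ = 2.8893 pm

Percentage change:
(Δλ/λ₀) × 100 = (2.8893/73.2) × 100
= 3.9471%

(Intermediate values are shown rounded; full precision is carried through to the final answer.)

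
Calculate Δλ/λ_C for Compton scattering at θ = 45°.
0.2929 λ_C

The Compton shift formula is:
Δλ = λ_C(1 - cos θ)

Dividing both sides by λ_C:
Δλ/λ_C = 1 - cos θ

For θ = 45°:
Δλ/λ_C = 1 - cos(45°)
Δλ/λ_C = 1 - 0.7071
Δλ/λ_C = 0.2929

This means the shift is 0.2929 × λ_C = 0.7106 pm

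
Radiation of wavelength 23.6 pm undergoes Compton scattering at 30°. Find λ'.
23.9251 pm

Using the Compton formula: λ' = λ + λ_C(1 − cos θ)

For θ = 30°, cos θ = √3/2 (exact) ≈ 0.8660, so:
1 − cos 30° = 1 − (√3/2) ≈ 0.1340

Δλ = λ_C × 0.1340 = 2.4263 × 0.1340 = 0.3251 pm

λ' = 23.6 + 0.3251 = 23.9251 pm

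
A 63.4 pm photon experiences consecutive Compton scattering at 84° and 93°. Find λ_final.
68.1260 pm

Apply Compton shift twice:

First scattering at θ₁ = 84°:
Δλ₁ = λ_C(1 - cos(84°))
Δλ₁ = 2.4263 × 0.8955
Δλ₁ = 2.1727 pm

After first scattering:
λ₁ = 63.4 + 2.1727 = 65.5727 pm

Second scattering at θ₂ = 93°:
Δλ₂ = λ_C(1 - cos(93°))
Δλ₂ = 2.4263 × 1.0523
Δλ₂ = 2.5533 pm

Final wavelength:
λ₂ = 65.5727 + 2.5533 = 68.1260 pm

Total shift: Δλ_total = 2.1727 + 2.5533 = 4.7260 pm

(Intermediate values are shown rounded; full precision is carried through to the final answer.)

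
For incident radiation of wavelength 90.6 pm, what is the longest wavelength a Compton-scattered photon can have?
95.4526 pm (at θ = 180°)

The Compton shift is Δλ = λ_C(1 − cos θ).

Since cos θ ranges from −1 to 1, the factor (1 − cos θ) ranges from 0 to 2; the maximum shift occurs at θ = 180° (backscattering):
Δλ_max = 2λ_C = 2 × 2.4263 pm = 4.8526 pm

Maximum scattered wavelength:
λ'_max = λ₀ + Δλ_max = 90.6 + 4.8526 = 95.4526 pm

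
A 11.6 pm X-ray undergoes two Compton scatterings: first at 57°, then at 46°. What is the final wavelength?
13.4457 pm

Apply Compton shift twice:

First scattering at θ₁ = 57°:
Δλ₁ = λ_C(1 - cos(57°))
Δλ₁ = 2.4263 × 0.4554
Δλ₁ = 1.1048 pm

After first scattering:
λ₁ = 11.6 + 1.1048 = 12.7048 pm

Second scattering at θ₂ = 46°:
Δλ₂ = λ_C(1 - cos(46°))
Δλ₂ = 2.4263 × 0.3053
Δλ₂ = 0.7409 pm

Final wavelength:
λ₂ = 12.7048 + 0.7409 = 13.4457 pm

Total shift: Δλ_total = 1.1048 + 0.7409 = 1.8457 pm

(Intermediate values are shown rounded; full precision is carried through to the final answer.)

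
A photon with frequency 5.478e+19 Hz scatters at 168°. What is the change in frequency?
2.560e+19 Hz (decrease)

Convert frequency to wavelength (c = 299792458 m/s):
λ₀ = c/f₀ = 299792458/5.478e+19 = 5.4726626e-12 m = 5.4727 pm

Calculate Compton shift:
Δλ = λ_C(1 - cos(168°)) = 4.7996 pm

Final wavelength:
λ' = λ₀ + Δλ = 5.4727 + 4.7996 = 10.2723 pm

Final frequency:
f' = c/λ' = 299792458/1.0272262e-11 = 2.9184657e+19 Hz

Frequency shift (decrease):
Δf = f₀ - f' = 5.478e+19 - 2.9184657e+19 = 2.560e+19 Hz

(Intermediate values are shown rounded; full precision is carried through to the final answer.)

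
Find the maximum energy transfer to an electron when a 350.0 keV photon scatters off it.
202.3123 keV

Maximum energy transfer occurs at θ = 180° (backscattering).

Initial photon: E₀ = 350.0 keV → λ₀ = 3.5424 pm

Maximum Compton shift (at 180°):
Δλ_max = 2λ_C = 2 × 2.4263 = 4.8526 pm

Final wavelength:
λ' = 3.5424 + 4.8526 = 8.3950 pm

Minimum photon energy (maximum energy to electron):
E'_min = hc/λ' = 147.6877 keV

Maximum electron kinetic energy:
K_max = E₀ - E'_min = 350.0000 - 147.6877 = 202.3123 keV

(Intermediate values are shown rounded; full precision is carried through to the final answer.)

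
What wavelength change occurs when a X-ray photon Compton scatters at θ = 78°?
1.9219 pm

Using the Compton scattering formula:
Δλ = λ_C(1 - cos θ)

where λ_C = h/(m_e·c) ≈ 2.4263 pm is the Compton wavelength of an electron.

For θ = 78°:
cos(78°) = 0.2079
1 - cos(78°) = 0.7921

Δλ = 2.4263 × 0.7921
Δλ = 1.9219 pm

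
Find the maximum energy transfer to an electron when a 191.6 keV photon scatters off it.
82.1083 keV

Maximum energy transfer occurs at θ = 180° (backscattering).

Initial photon: E₀ = 191.6 keV → λ₀ = 6.4710 pm

Maximum Compton shift (at 180°):
Δλ_max = 2λ_C = 2 × 2.4263 = 4.8526 pm

Final wavelength:
λ' = 6.4710 + 4.8526 = 11.3236 pm

Minimum photon energy (maximum energy to electron):
E'_min = hc/λ' = 109.4917 keV

Maximum electron kinetic energy:
K_max = E₀ - E'_min = 191.6000 - 109.4917 = 82.1083 keV

(Intermediate values are shown rounded; full precision is carried through to the final answer.)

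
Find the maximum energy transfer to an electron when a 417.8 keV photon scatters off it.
259.2559 keV

Maximum energy transfer occurs at θ = 180° (backscattering).

Initial photon: E₀ = 417.8 keV → λ₀ = 2.9675 pm

Maximum Compton shift (at 180°):
Δλ_max = 2λ_C = 2 × 2.4263 = 4.8526 pm

Final wavelength:
λ' = 2.9675 + 4.8526 = 7.8202 pm

Minimum photon energy (maximum energy to electron):
E'_min = hc/λ' = 158.5441 keV

Maximum electron kinetic energy:
K_max = E₀ - E'_min = 417.8000 - 158.5441 = 259.2559 keV

(Intermediate values are shown rounded; full precision is carried through to the final answer.)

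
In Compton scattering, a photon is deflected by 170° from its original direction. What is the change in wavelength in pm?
4.8158 pm

Using the Compton scattering formula:
Δλ = λ_C(1 - cos θ)

where λ_C = h/(m_e·c) ≈ 2.4263 pm is the Compton wavelength of an electron.

For θ = 170°:
cos(170°) = -0.9848
1 - cos(170°) = 1.9848

Δλ = 2.4263 × 1.9848
Δλ = 4.8158 pm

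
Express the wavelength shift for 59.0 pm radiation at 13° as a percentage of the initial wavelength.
0.1054%

Calculate the Compton shift:
Δλ = λ_C(1 - cos(13°))
Δλ = 2.4263 × (1 - cos(13°))
Δλ = 2.4263 × 0.0256
Δλ = 0.0622 pm

Percentage change:
(Δλ/λ₀) × 100 = (0.0622/59.0) × 100
= 0.1054%

(Intermediate values are shown rounded; full precision is carried through to the final answer.)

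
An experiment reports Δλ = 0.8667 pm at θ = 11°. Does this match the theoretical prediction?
No, inconsistent

Calculate the expected shift for θ = 11°:

Δλ_expected = λ_C(1 - cos(11°))
Δλ_expected = 2.4263 × (1 - cos(11°))
Δλ_expected = 2.4263 × 0.0184
Δλ_expected = 0.0446 pm

Given shift: 0.8667 pm
Expected shift: 0.0446 pm
Difference: 0.8221 pm

The values do not match. The given shift corresponds to θ ≈ 50.0°, not 11°.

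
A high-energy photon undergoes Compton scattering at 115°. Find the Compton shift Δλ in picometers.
3.4517 pm

Using the Compton scattering formula:
Δλ = λ_C(1 - cos θ)

where λ_C = h/(m_e·c) ≈ 2.4263 pm is the Compton wavelength of an electron.

For θ = 115°:
cos(115°) = -0.4226
1 - cos(115°) = 1.4226

Δλ = 2.4263 × 1.4226
Δλ = 3.4517 pm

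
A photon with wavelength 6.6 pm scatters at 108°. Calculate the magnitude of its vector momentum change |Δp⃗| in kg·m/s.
1.3740e-22 kg·m/s

Photon momentum magnitude is p = h/λ.

Initial momentum:
p₀ = h/λ = 6.6261e-34/6.6000e-12 = 1.0040e-22 kg·m/s

After scattering:
λ' = λ + Δλ = 6.6 + 3.1761 = 9.7761 pm
p' = h/λ' = 6.6261e-34/9.7761e-12 = 6.7778e-23 kg·m/s

Momentum is a vector; the scattered photon's direction makes angle θ = 108° with the incident direction. The magnitude of the vector change Δp⃗ = p⃗₀ − p⃗' is found from the law of cosines:
|Δp⃗|² = p₀² + p'² − 2p₀p'cos θ
|Δp⃗|² = (1.0040e-22)² + (6.7778e-23)² − 2·1.0040e-22·6.7778e-23·cos(108°)
|Δp⃗| = 1.3740e-22 kg·m/s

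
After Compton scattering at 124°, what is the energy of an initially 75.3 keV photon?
61.2314 keV

First convert energy to wavelength:
λ = hc/E, with hc ≈ 1239.842 keV·pm (i.e. 1239.842 eV·nm)

For E = 75.3 keV = 75300 eV:
λ = 1239.842 keV·pm / 75.3 keV
λ = 16.4654 pm

Calculate the Compton shift:
Δλ = λ_C(1 - cos(124°)) = 2.4263 × 1.5592
Δλ = 3.7831 pm

Final wavelength:
λ' = 16.4654 + 3.7831 = 20.2485 pm

Final energy:
E' = hc/λ' = 1239.842 / 20.2485 = 61.2314 keV

(Intermediate values are shown rounded; full precision is carried through to the final answer.)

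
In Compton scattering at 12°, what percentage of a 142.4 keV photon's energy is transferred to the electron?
0.0061 (or 0.61%)

Calculate initial and final photon energies:

Initial: E₀ = 142.4 keV → λ₀ = 8.7068 pm
Compton shift: Δλ = 0.0530 pm
Final wavelength: λ' = 8.7598 pm
Final energy: E' = 141.5381 keV

Fractional energy loss:
(E₀ - E')/E₀ = (142.4000 - 141.5381)/142.4000
= 0.8619/142.4000
= 0.0061
= 0.61%

(Intermediate values are shown rounded; full precision is carried through to the final answer.)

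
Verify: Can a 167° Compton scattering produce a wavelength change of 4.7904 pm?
Yes, consistent

Calculate the expected shift for θ = 167°:

Δλ_expected = λ_C(1 - cos(167°))
Δλ_expected = 2.4263 × (1 - cos(167°))
Δλ_expected = 2.4263 × 1.9744
Δλ_expected = 4.7904 pm

Given shift: 4.7904 pm
Expected shift: 4.7904 pm
Difference: 0.0000 pm

The values match. This is consistent with Compton scattering at the stated angle.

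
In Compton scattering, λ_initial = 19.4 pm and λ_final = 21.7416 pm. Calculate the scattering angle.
88.00°

First find the wavelength shift:
Δλ = λ' - λ = 21.7416 - 19.4 = 2.3416 pm

Using Δλ = λ_C(1 - cos θ), with λ_C = h/(m_e·c) ≈ 2.42631024 pm:
cos θ = 1 - Δλ/λ_C
cos θ = 1 - 2.3416/2.42631024
cos θ = 0.034913

θ = arccos(0.034913)
θ = 88.00°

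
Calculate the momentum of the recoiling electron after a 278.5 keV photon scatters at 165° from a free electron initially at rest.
2.1903e-22 kg·m/s

The electron is initially at rest, so by conservation of momentum:
p⃗_e = p⃗₀ − p⃗'  (incident photon momentum minus scattered photon momentum)

Photon momentum magnitudes (p = h/λ = E/c):
λ₀ = hc/E₀ = 4.4519 pm → p₀ = h/λ₀ = 1.4884e-22 kg·m/s
Δλ = λ_C(1 − cos 165°) = 4.7699 pm
λ' = 9.2218 pm → p' = h/λ' = 7.1852e-23 kg·m/s

The scattered photon makes angle θ = 165° with the incident direction, so by the law of cosines:
|p⃗_e|² = p₀² + p'² − 2p₀p'cos θ
|p⃗_e|² = (1.4884e-22)² + (7.1852e-23)² − 2·1.4884e-22·7.1852e-23·cos(165°)
|p⃗_e| = 2.1903e-22 kg·m/s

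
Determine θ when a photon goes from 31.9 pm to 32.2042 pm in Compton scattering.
29.00°

First find the wavelength shift:
Δλ = λ' - λ = 32.2042 - 31.9 = 0.3042 pm

Using Δλ = λ_C(1 - cos θ), with λ_C = h/(m_e·c) ≈ 2.42631024 pm:
cos θ = 1 - Δλ/λ_C
cos θ = 1 - 0.3042/2.42631024
cos θ = 0.874624

θ = arccos(0.874624)
θ = 29.00°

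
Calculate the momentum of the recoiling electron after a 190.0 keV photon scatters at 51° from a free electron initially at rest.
8.2881e-23 kg·m/s

The electron is initially at rest, so by conservation of momentum:
p⃗_e = p⃗₀ − p⃗'  (incident photon momentum minus scattered photon momentum)

Photon momentum magnitudes (p = h/λ = E/c):
λ₀ = hc/E₀ = 6.5255 pm → p₀ = h/λ₀ = 1.0154e-22 kg·m/s
Δλ = λ_C(1 − cos 51°) = 0.8994 pm
λ' = 7.4249 pm → p' = h/λ' = 8.9242e-23 kg·m/s

The scattered photon makes angle θ = 51° with the incident direction, so by the law of cosines:
|p⃗_e|² = p₀² + p'² − 2p₀p'cos θ
|p⃗_e|² = (1.0154e-22)² + (8.9242e-23)² − 2·1.0154e-22·8.9242e-23·cos(51°)
|p⃗_e| = 8.2881e-23 kg·m/s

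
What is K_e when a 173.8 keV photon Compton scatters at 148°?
67.0796 keV

By energy conservation: K_e = E_initial - E_final

First find the scattered photon energy:
Initial wavelength: λ = hc/E = 7.1337 pm
Compton shift: Δλ = λ_C(1 - cos(148°)) = 4.4839 pm
Final wavelength: λ' = 7.1337 + 4.4839 = 11.6177 pm
Final photon energy: E' = hc/λ' = 106.7204 keV

Electron kinetic energy:
K_e = E - E' = 173.8000 - 106.7204 = 67.0796 keV

(Intermediate values are shown rounded; full precision is carried through to the final answer.)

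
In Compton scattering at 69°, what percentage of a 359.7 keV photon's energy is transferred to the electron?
0.3111 (or 31.11%)

Calculate initial and final photon energies:

Initial: E₀ = 359.7 keV → λ₀ = 3.4469 pm
Compton shift: Δλ = 1.5568 pm
Final wavelength: λ' = 5.0037 pm
Final energy: E' = 247.7862 keV

Fractional energy loss:
(E₀ - E')/E₀ = (359.7000 - 247.7862)/359.7000
= 111.9138/359.7000
= 0.3111
= 31.11%

(Intermediate values are shown rounded; full precision is carried through to the final answer.)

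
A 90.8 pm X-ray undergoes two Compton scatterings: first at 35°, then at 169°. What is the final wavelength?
96.0468 pm

Apply Compton shift twice:

First scattering at θ₁ = 35°:
Δλ₁ = λ_C(1 - cos(35°))
Δλ₁ = 2.4263 × 0.1808
Δλ₁ = 0.4388 pm

After first scattering:
λ₁ = 90.8 + 0.4388 = 91.2388 pm

Second scattering at θ₂ = 169°:
Δλ₂ = λ_C(1 - cos(169°))
Δλ₂ = 2.4263 × 1.9816
Δλ₂ = 4.8080 pm

Final wavelength:
λ₂ = 91.2388 + 4.8080 = 96.0468 pm

Total shift: Δλ_total = 0.4388 + 4.8080 = 5.2468 pm

(Intermediate values are shown rounded; full precision is carried through to the final answer.)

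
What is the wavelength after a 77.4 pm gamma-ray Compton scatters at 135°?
81.5420 pm

Using the Compton scattering formula:
λ' = λ + Δλ = λ + λ_C(1 - cos θ)

Given:
- Initial wavelength λ = 77.4 pm
- Scattering angle θ = 135°
- Compton wavelength λ_C ≈ 2.4263 pm

Calculate the shift:
Δλ = 2.4263 × (1 - cos(135°))
Δλ = 2.4263 × 1.7071
Δλ = 4.1420 pm

Final wavelength:
λ' = 77.4 + 4.1420 = 81.5420 pm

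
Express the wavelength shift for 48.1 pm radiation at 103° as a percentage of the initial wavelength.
6.1790%

Calculate the Compton shift:
Δλ = λ_C(1 - cos(103°))
Δλ = 2.4263 × (1 - cos(103°))
Δλ = 2.4263 × 1.2250
Δλ = 2.9721 pm

Percentage change:
(Δλ/λ₀) × 100 = (2.9721/48.1) × 100
= 6.1790%

(Intermediate values are shown rounded; full precision is carried through to the final answer.)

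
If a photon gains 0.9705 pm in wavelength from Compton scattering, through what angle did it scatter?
53.13°

From the Compton formula Δλ = λ_C(1 - cos θ), we can solve for θ:

cos θ = 1 - Δλ/λ_C

Given:
- Δλ = 0.9705 pm
- λ_C = h/(m_e·c) ≈ 2.42631024 pm

cos θ = 1 - 0.9705/2.42631024
cos θ = 1 - 0.399990
cos θ = 0.600010

θ = arccos(0.600010)
θ = 53.13°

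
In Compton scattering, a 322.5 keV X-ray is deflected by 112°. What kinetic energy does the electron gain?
149.8127 keV

By energy conservation: K_e = E_initial - E_final

First find the scattered photon energy:
Initial wavelength: λ = hc/E = 3.8445 pm
Compton shift: Δλ = λ_C(1 - cos(112°)) = 3.3352 pm
Final wavelength: λ' = 3.8445 + 3.3352 = 7.1797 pm
Final photon energy: E' = hc/λ' = 172.6873 keV

Electron kinetic energy:
K_e = E - E' = 322.5000 - 172.6873 = 149.8127 keV

(Intermediate values are shown rounded; full precision is carried through to the final answer.)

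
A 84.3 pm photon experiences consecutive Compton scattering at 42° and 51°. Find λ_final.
85.8226 pm

Apply Compton shift twice:

First scattering at θ₁ = 42°:
Δλ₁ = λ_C(1 - cos(42°))
Δλ₁ = 2.4263 × 0.2569
Δλ₁ = 0.6232 pm

After first scattering:
λ₁ = 84.3 + 0.6232 = 84.9232 pm

Second scattering at θ₂ = 51°:
Δλ₂ = λ_C(1 - cos(51°))
Δλ₂ = 2.4263 × 0.3707
Δλ₂ = 0.8994 pm

Final wavelength:
λ₂ = 84.9232 + 0.8994 = 85.8226 pm

Total shift: Δλ_total = 0.6232 + 0.8994 = 1.5226 pm

(Intermediate values are shown rounded; full precision is carried through to the final answer.)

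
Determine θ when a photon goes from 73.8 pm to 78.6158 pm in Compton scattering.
170.01°

First find the wavelength shift:
Δλ = λ' - λ = 78.6158 - 73.8 = 4.8158 pm

Using Δλ = λ_C(1 - cos θ), with λ_C = h/(m_e·c) ≈ 2.42631024 pm:
cos θ = 1 - Δλ/λ_C
cos θ = 1 - 4.8158/2.42631024
cos θ = -0.984825

θ = arccos(-0.984825)
θ = 170.01°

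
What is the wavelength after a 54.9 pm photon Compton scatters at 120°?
58.5395 pm

Using the Compton scattering formula:
λ' = λ + Δλ = λ + λ_C(1 - cos θ)

Given:
- Initial wavelength λ = 54.9 pm
- Scattering angle θ = 120°
- Compton wavelength λ_C ≈ 2.4263 pm

Calculate the shift:
Δλ = 2.4263 × (1 - cos(120°))
Δλ = 2.4263 × 1.5000
Δλ = 3.6395 pm

Final wavelength:
λ' = 54.9 + 3.6395 = 58.5395 pm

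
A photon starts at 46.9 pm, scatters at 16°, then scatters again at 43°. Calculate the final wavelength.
47.6458 pm

Apply Compton shift twice:

First scattering at θ₁ = 16°:
Δλ₁ = λ_C(1 - cos(16°))
Δλ₁ = 2.4263 × 0.0387
Δλ₁ = 0.0940 pm

After first scattering:
λ₁ = 46.9 + 0.0940 = 46.9940 pm

Second scattering at θ₂ = 43°:
Δλ₂ = λ_C(1 - cos(43°))
Δλ₂ = 2.4263 × 0.2686
Δλ₂ = 0.6518 pm

Final wavelength:
λ₂ = 46.9940 + 0.6518 = 47.6458 pm

Total shift: Δλ_total = 0.0940 + 0.6518 = 0.7458 pm

(Intermediate values are shown rounded; full precision is carried through to the final answer.)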